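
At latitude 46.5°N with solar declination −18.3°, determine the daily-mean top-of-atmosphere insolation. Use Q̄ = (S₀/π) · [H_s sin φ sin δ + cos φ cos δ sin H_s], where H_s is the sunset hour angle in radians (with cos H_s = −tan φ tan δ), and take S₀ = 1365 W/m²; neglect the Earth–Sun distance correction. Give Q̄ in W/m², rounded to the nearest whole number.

146 W/m²

The sunset hour angle satisfies cos H_s = −tan φ tan δ = 0.3485, giving H_s = 69.60°. In radians, H_s = 1.2147.
H_s sin φ sin δ = 1.2147 × 0.7254 × -0.3140 = -0.2767.
cos φ cos δ sin H_s = 0.6884 × 0.9494 × 0.9373 = 0.6126.
Q̄ = (1365/π) × (-0.2767 + 0.6126) = 434.49 × 0.3359 = 145.95 W/m².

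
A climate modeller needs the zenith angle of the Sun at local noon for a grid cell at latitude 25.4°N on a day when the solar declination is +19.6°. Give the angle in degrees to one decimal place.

At local solar noon the hour angle is zero, so the zenith angle is |φ − δ| = |25.4° − (19.6°)| = 5.8°.

5.8°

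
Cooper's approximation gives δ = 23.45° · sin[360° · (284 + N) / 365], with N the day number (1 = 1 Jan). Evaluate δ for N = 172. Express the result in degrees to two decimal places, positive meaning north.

+23.45°

360 × (284 + 172) / 365 = 449.753°; sin(449.753°) = 1.0000.
δ = 23.45 × 1.0000 = 23.450° ≈ +23.45°.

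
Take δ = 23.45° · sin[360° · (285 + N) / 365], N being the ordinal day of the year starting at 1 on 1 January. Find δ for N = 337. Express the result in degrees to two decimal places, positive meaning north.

360 × (285 + 337) / 365 = 613.479°; sin(613.479°) = -0.9587.
δ = 23.45 × -0.9587 = -22.482° ≈ -22.48°.

-22.48°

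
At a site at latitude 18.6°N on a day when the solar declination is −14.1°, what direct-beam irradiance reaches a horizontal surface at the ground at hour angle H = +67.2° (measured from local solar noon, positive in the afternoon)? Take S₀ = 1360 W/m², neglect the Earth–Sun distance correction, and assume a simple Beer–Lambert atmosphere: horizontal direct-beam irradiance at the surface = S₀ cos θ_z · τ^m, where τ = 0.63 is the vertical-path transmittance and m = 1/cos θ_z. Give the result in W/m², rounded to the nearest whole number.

72 W/m²

cos θ_z = sin φ sin δ + cos φ cos δ cos H = (0.3190)(-0.2436) + (0.9478)(0.9699)(0.3875) = 0.2785.
Air mass m = 1/cos θ_z = 1/0.2785 = 3.591; τ^m = 0.63^3.591 = 0.1903.
Surface direct beam = 1360 × 0.2785 × 0.1903 = 72.08 W/m².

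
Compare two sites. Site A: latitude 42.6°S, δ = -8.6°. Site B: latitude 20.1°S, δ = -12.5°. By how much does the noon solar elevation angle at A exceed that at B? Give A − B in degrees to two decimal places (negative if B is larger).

A: 90° − |-42.6 − (-8.6)| = 56.00°.
B: 90° − |-20.1 − (-12.5)| = 82.40°.
A − B = 56.00 − 82.40 = -26.40°.

-26.40°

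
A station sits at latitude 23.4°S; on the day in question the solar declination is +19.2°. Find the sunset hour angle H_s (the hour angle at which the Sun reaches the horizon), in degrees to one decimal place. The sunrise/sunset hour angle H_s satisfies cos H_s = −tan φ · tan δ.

cos H_s = −tan(-23.4°) · tan(19.2°) = 0.1507, so H_s = arccos(0.1507) = 81.33°.

81.3°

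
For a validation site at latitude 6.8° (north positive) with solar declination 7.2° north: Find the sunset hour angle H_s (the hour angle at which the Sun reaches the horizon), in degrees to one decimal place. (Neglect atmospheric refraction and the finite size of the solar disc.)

−tan φ tan δ = −(0.1192)(0.1263) = -0.0151; H_s = arccos(-0.0151) = 90.87°.

90.9°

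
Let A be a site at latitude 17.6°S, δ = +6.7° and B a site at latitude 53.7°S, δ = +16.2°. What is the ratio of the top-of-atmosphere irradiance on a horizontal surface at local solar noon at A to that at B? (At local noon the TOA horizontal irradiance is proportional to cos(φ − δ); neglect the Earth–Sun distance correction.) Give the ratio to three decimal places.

2.652

A: cos θ_z = cos(-17.6° − (6.7°)) = 0.9114.
B: cos θ_z = cos(-53.7° − (16.2°)) = 0.3437.
Ratio A/B = 0.9114 / 0.3437 = 2.6517.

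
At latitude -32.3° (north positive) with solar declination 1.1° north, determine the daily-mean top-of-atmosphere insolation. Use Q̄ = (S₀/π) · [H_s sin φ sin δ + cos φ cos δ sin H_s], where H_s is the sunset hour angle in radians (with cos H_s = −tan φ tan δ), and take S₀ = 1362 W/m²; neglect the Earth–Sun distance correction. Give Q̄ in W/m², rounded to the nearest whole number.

359 W/m²

The sunset hour angle satisfies cos H_s = −tan φ tan δ = 0.0121, giving H_s = 89.31°. In radians, H_s = 1.5588.
H_s sin φ sin δ = 1.5588 × -0.5344 × 0.0192 = -0.0160.
cos φ cos δ sin H_s = 0.8453 × 0.9998 × 0.9999 = 0.8450.
Q̄ = (1362/π) × (-0.0160 + 0.8450) = 433.54 × 0.8290 = 359.40 W/m².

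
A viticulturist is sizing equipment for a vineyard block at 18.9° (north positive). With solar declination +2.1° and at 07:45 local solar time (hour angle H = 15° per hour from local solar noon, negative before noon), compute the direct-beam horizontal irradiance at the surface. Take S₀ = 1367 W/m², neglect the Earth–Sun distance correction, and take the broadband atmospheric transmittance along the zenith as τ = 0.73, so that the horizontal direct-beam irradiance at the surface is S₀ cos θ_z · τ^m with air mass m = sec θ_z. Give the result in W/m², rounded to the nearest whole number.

283 W/m²

Hour angle H = 15° × (7.75 − 12) = -63.75°.
cos θ_z = sin(18.9°) sin(2.1°) + cos(18.9°) cos(2.1°) cos(-63.75°) = 0.0119 + 0.4182 = 0.4301.
Air mass m = 1/cos θ_z = 1/0.4301 = 2.325; τ^m = 0.73^2.325 = 0.4811.
Surface direct beam = 1367 × 0.4301 × 0.4811 = 282.86 W/m².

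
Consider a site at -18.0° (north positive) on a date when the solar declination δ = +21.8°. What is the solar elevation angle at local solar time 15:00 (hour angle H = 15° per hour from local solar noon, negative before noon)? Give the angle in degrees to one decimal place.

Hour angle H = 15° × (15 − 12) = 45.00°.
cos θ_z = sin(-18.0°) sin(21.8°) + cos(-18.0°) cos(21.8°) cos(45.00°) = -0.1148 + 0.6244 = 0.5096.
θ_z = arccos(0.5096) = 59.36°, so the elevation is 90° − 59.36° = 30.64°.

30.6°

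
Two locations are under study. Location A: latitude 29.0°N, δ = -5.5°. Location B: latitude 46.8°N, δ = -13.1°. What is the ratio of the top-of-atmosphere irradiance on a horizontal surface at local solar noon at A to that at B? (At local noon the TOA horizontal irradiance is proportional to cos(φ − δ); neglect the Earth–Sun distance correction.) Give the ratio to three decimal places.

A: cos θ_z = cos(29.0° − (-5.5°)) = 0.8241.
B: cos θ_z = cos(46.8° − (-13.1°)) = 0.5015.
Ratio A/B = 0.8241 / 0.5015 = 1.6433.

1.643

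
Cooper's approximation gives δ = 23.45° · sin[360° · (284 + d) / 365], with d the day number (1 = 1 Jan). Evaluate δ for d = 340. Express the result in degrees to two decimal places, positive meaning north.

-22.70°

360 × (284 + 340) / 365 = 615.452°; sin(615.452°) = -0.9679.
δ = 23.45 × -0.9679 = -22.697° ≈ -22.70°.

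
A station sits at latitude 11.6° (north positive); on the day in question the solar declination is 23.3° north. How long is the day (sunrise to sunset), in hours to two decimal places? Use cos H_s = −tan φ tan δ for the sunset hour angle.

The sunset hour angle satisfies cos H_s = −tan φ tan δ = -0.0884, giving H_s = 95.07°.
Day length = 2 H_s / 15° h⁻¹ = 190.14° / 15 = 12.676 h.

12.68 hours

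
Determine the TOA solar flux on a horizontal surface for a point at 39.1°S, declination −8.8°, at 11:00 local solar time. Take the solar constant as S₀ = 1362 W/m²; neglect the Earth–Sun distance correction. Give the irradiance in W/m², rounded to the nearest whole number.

Hour angle H = 15° × (11 − 12) = -15.00°.
cos θ_z = sin φ sin δ + cos φ cos δ cos H = (-0.6307)(-0.1530) + (0.7760)(0.9882)(0.9659) = 0.8372.
Top-of-atmosphere irradiance = S₀ cos θ_z = 1362 × 0.8372 = 1140.27 W/m².

1140 W/m²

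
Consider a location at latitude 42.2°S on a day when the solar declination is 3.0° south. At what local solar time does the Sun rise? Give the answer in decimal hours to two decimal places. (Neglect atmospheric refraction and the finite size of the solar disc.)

5.82 h

−tan φ tan δ = −(-0.9067)(-0.0524) = -0.0475; H_s = arccos(-0.0475) = 92.72°.
Sunrise is at 12 − H_s/15 = 12 − 6.181 = 5.819 h local solar time.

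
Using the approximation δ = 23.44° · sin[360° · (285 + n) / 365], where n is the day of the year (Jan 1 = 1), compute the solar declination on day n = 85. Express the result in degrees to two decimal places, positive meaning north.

360 × (285 + 85) / 365 = 364.932°; sin(364.932°) = 0.0860.
δ = 23.44 × 0.0860 = 2.016° ≈ +2.02°.

+2.02°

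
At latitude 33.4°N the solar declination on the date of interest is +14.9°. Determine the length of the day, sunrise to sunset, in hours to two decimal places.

13.35 hours

The sunset hour angle satisfies cos H_s = −tan φ tan δ = -0.1754, giving H_s = 100.10°.
Day length = 2 H_s / 15° h⁻¹ = 200.20° / 15 = 13.347 h.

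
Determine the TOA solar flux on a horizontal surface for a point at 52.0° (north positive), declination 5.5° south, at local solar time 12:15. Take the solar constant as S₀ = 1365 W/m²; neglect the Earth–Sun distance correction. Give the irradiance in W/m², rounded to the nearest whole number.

732 W/m²

Hour angle H = 15° × (12.25 − 12) = 3.75°.
cos θ_z = sin(52.0°) sin(-5.5°) + cos(52.0°) cos(-5.5°) cos(3.75°) = -0.0755 + 0.6115 = 0.5360.
Top-of-atmosphere irradiance = S₀ cos θ_z = 1365 × 0.5360 = 731.64 W/m².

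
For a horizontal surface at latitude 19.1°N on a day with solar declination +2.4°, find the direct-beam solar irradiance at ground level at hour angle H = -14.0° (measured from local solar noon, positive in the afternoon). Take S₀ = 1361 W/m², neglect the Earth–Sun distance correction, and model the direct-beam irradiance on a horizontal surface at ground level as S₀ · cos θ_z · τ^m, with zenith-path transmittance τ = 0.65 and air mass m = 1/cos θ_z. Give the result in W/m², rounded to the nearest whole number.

cos θ_z = sin φ sin δ + cos φ cos δ cos H = (0.3272)(0.0419) + (0.9449)(0.9991)(0.9703) = 0.9297.
Air mass m = 1/cos θ_z = 1/0.9297 = 1.076; τ^m = 0.65^1.076 = 0.6291.
Surface direct beam = 1361 × 0.9297 × 0.6291 = 796.01 W/m².

796 W/m²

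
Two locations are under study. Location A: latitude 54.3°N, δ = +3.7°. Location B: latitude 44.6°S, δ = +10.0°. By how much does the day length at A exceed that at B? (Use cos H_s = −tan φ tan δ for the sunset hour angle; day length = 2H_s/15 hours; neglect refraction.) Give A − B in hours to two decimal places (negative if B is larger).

+2.02 h

A: H_s = arccos(−tan 54.3° · tan 3.7°) = 95.16°, so 2H_s/15 = 12.6880 h.
B: H_s = arccos(−tan -44.6° · tan 10.0°) = 79.99°, so 2H_s/15 = 10.6653 h.
A − B = 12.6880 − 10.6653 = 2.0227 h.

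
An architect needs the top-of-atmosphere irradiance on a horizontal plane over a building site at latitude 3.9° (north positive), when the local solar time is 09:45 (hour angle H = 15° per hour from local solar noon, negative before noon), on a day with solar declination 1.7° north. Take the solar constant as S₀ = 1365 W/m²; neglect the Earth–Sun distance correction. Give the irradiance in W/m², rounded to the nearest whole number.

Hour angle H = 15° × (9.75 − 12) = -33.75°.
With φ = 3.9°, δ = 1.7°, H = -33.75°: sin φ sin δ = 0.0020, cos φ cos δ cos H = 0.8292, so cos θ_z = 0.8312.
Top-of-atmosphere irradiance = S₀ cos θ_z = 1365 × 0.8312 = 1134.59 W/m².

1135 W/m²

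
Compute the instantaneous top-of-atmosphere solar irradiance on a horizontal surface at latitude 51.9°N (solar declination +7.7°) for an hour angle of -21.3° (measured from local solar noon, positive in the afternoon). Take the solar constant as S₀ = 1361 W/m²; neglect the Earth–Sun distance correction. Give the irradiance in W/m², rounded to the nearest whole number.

919 W/m²

cos θ_z = sin(51.9°) sin(7.7°) + cos(51.9°) cos(7.7°) cos(-21.30°) = 0.1054 + 0.5697 = 0.6751.
Top-of-atmosphere irradiance = S₀ cos θ_z = 1361 × 0.6751 = 918.81 W/m².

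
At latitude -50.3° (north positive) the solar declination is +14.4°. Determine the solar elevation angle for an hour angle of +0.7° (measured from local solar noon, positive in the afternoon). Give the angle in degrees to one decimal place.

cos θ_z = sin φ sin δ + cos φ cos δ cos H = (-0.7694)(0.2487) + (0.6388)(0.9686)(0.9999) = 0.4273.
θ_z = arccos(0.4273) = 64.70°, so the elevation is 90° − 64.70° = 25.30°.

25.3°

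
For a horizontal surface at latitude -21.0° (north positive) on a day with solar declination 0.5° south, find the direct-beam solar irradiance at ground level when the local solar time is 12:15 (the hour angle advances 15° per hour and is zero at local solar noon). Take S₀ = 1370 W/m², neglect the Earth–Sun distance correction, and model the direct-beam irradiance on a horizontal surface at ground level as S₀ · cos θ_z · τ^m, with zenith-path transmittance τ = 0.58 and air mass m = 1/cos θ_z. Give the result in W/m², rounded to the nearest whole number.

Hour angle H = 15° × (12.25 − 12) = 3.75°.
cos θ_z = sin φ sin δ + cos φ cos δ cos H = (-0.3584)(-0.0087) + (0.9336)(1.0000)(0.9979) = 0.9348.
Air mass m = 1/cos θ_z = 1/0.9348 = 1.070; τ^m = 0.58^1.070 = 0.5583.
Surface direct beam = 1370 × 0.9348 × 0.5583 = 715.00 W/m².

715 W/m²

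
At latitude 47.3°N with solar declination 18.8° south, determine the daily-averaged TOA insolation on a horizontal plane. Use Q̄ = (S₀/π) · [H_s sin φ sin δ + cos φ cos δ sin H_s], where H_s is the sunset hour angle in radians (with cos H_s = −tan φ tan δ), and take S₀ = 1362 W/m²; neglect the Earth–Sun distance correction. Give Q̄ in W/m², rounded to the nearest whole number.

−tan φ tan δ = −(1.0837)(-0.3404) = 0.3689; H_s = arccos(0.3689) = 68.35°. In radians, H_s = 1.1929.
H_s sin φ sin δ = 1.1929 × 0.7349 × -0.3223 = -0.2825.
cos φ cos δ sin H_s = 0.6782 × 0.9466 × 0.9294 = 0.5967.
Q̄ = (1362/π) × (-0.2825 + 0.5967) = 433.54 × 0.3142 = 136.22 W/m².

136 W/m²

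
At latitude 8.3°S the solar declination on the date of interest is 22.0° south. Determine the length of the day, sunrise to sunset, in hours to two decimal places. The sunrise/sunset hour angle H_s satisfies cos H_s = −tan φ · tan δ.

−tan φ tan δ = −(-0.1459)(-0.4040) = -0.0589; H_s = arccos(-0.0589) = 93.38°.
Day length = 2 H_s / 15° h⁻¹ = 186.76° / 15 = 12.451 h.

12.45 hours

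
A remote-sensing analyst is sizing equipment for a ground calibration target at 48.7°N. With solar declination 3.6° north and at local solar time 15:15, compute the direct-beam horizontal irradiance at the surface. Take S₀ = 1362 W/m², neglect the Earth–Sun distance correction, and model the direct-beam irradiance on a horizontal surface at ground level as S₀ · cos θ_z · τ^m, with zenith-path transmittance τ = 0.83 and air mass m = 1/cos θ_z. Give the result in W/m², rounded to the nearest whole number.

445 W/m²

Hour angle H = 15° × (15.25 − 12) = 48.75°.
With φ = 48.7°, δ = 3.6°, H = 48.75°: sin φ sin δ = 0.0472, cos φ cos δ cos H = 0.4343, so cos θ_z = 0.4815.
Air mass m = 1/cos θ_z = 1/0.4815 = 2.077; τ^m = 0.83^2.077 = 0.6791.
Surface direct beam = 1362 × 0.4815 × 0.6791 = 445.36 W/m².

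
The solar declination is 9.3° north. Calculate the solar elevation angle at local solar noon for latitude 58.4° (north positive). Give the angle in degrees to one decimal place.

At local solar noon the hour angle is zero, so the elevation is 90° − |φ − δ| = 90° − |58.4° − (9.3°)| = 90° − 49.1° = 40.9°.

40.9°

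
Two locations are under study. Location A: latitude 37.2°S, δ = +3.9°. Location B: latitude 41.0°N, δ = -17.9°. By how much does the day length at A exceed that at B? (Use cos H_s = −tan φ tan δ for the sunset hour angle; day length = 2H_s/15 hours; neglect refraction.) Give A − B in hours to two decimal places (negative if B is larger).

A: H_s = arccos(−tan -37.2° · tan 3.9°) = 87.03°, so 2H_s/15 = 11.6040 h.
B: H_s = arccos(−tan 41.0° · tan -17.9°) = 73.69°, so 2H_s/15 = 9.8253 h.
A − B = 11.6040 − 9.8253 = 1.7787 h.

+1.78 h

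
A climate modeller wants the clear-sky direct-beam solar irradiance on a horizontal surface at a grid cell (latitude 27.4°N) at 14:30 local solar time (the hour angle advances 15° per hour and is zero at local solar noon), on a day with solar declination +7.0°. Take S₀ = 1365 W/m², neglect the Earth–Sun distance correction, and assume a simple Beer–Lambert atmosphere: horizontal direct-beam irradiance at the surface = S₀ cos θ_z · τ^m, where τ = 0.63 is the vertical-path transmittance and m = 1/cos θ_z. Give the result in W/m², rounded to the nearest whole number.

Hour angle H = 15° × (14.5 − 12) = 37.50°.
cos θ_z = sin(27.4°) sin(7.0°) + cos(27.4°) cos(7.0°) cos(37.50°) = 0.0561 + 0.6991 = 0.7552.
Air mass m = 1/cos θ_z = 1/0.7552 = 1.324; τ^m = 0.63^1.324 = 0.5424.
Surface direct beam = 1365 × 0.7552 × 0.5424 = 559.13 W/m².

559 W/m²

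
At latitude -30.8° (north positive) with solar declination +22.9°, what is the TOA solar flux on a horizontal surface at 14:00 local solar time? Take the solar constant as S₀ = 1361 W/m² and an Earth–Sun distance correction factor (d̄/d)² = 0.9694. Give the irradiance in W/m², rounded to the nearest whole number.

641 W/m²

Hour angle H = 15° × (14 − 12) = 30.00°.
cos θ_z = sin φ sin δ + cos φ cos δ cos H = (-0.5120)(0.3891) + (0.8590)(0.9212)(0.8660) = 0.4861.
Top-of-atmosphere irradiance = S₀ (d̄/d)² cos θ_z = 1361 × 0.9694 × 0.4861 = 641.34 W/m².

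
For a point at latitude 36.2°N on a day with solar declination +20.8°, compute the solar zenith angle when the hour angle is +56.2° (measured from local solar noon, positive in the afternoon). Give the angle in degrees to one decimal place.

cos θ_z = sin φ sin δ + cos φ cos δ cos H = (0.5906)(0.3551) + (0.8070)(0.9348)(0.5563) = 0.6294.
θ_z = arccos(0.6294) = 50.99°.

51.0°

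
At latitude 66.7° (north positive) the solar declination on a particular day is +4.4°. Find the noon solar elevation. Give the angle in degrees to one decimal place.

27.7°

At local solar noon the hour angle is zero, so the elevation is 90° − |φ − δ| = 90° − |66.7° − (4.4°)| = 90° − 62.3° = 27.7°.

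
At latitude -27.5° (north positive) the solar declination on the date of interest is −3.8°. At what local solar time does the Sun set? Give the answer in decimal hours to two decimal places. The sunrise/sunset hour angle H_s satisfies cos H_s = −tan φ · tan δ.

18.13 h

cos H_s = −tan(-27.5°) · tan(-3.8°) = -0.0346, so H_s = arccos(-0.0346) = 91.98°.
Sunset is at 12 + H_s/15 = 12 + 6.132 = 18.132 h local solar time.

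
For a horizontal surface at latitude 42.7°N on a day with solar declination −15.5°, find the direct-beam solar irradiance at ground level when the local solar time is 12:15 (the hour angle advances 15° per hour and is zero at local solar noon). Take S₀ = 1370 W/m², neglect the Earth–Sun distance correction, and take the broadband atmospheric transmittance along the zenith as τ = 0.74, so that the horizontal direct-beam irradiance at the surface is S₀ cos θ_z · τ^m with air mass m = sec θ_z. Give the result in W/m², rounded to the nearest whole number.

Hour angle H = 15° × (12.25 − 12) = 3.75°.
With φ = 42.7°, δ = -15.5°, H = 3.75°: sin φ sin δ = -0.1812, cos φ cos δ cos H = 0.7067, so cos θ_z = 0.5255.
Air mass m = 1/cos θ_z = 1/0.5255 = 1.903; τ^m = 0.74^1.903 = 0.5638.
Surface direct beam = 1370 × 0.5255 × 0.5638 = 405.90 W/m².

406 W/m²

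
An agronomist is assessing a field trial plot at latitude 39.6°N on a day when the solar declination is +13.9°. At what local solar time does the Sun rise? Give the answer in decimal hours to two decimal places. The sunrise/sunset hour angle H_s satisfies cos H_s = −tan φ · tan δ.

5.21 h

The sunset hour angle satisfies cos H_s = −tan φ tan δ = -0.2047, giving H_s = 101.81°.
Sunrise is at 12 − H_s/15 = 12 − 6.787 = 5.213 h local solar time.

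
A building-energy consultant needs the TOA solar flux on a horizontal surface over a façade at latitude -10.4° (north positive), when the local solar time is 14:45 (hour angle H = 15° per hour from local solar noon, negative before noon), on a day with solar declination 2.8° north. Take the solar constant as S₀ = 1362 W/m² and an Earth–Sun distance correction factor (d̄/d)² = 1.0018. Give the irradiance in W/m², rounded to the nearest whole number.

996 W/m²

Hour angle H = 15° × (14.75 − 12) = 41.25°.
With φ = -10.4°, δ = 2.8°, H = 41.25°: sin φ sin δ = -0.0088, cos φ cos δ cos H = 0.7386, so cos θ_z = 0.7298.
Top-of-atmosphere irradiance = S₀ (d̄/d)² cos θ_z = 1362 × 1.0018 × 0.7298 = 995.78 W/m².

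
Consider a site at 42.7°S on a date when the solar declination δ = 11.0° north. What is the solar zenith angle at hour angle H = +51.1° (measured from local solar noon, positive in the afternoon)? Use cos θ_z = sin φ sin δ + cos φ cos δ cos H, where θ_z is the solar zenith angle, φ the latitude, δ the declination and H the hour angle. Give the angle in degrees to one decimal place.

cos θ_z = sin(-42.7°) sin(11.0°) + cos(-42.7°) cos(11.0°) cos(51.10°) = -0.1294 + 0.4530 = 0.3236.
θ_z = arccos(0.3236) = 71.12°.

71.1°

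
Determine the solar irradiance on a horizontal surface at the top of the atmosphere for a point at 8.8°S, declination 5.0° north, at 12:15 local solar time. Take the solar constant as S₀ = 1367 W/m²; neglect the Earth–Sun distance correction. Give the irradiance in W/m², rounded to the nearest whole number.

Hour angle H = 15° × (12.25 − 12) = 3.75°.
cos θ_z = sin(-8.8°) sin(5.0°) + cos(-8.8°) cos(5.0°) cos(3.75°) = -0.0133 + 0.9824 = 0.9691.
Top-of-atmosphere irradiance = S₀ cos θ_z = 1367 × 0.9691 = 1324.76 W/m².

1325 W/m²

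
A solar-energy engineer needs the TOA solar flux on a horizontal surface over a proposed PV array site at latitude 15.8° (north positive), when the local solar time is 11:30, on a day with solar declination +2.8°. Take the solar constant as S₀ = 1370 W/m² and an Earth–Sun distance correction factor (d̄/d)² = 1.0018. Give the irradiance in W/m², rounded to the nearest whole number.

Hour angle H = 15° × (11.5 − 12) = -7.50°.
cos θ_z = sin φ sin δ + cos φ cos δ cos H = (0.2723)(0.0488) + (0.9622)(0.9988)(0.9914) = 0.9661.
Top-of-atmosphere irradiance = S₀ (d̄/d)² cos θ_z = 1370 × 1.0018 × 0.9661 = 1325.94 W/m².

1326 W/m²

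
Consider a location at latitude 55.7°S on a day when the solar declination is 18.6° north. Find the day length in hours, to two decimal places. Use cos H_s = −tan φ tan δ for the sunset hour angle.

8.06 hours

cos H_s = −tan(-55.7°) · tan(18.6°) = 0.4933, so H_s = arccos(0.4933) = 60.44°.
Day length = 2 H_s / 15° h⁻¹ = 120.88° / 15 = 8.059 h.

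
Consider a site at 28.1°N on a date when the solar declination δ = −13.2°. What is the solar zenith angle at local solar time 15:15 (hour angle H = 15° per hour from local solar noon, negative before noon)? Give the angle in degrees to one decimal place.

62.7°

Hour angle H = 15° × (15.25 − 12) = 48.75°.
cos θ_z = sin(28.1°) sin(-13.2°) + cos(28.1°) cos(-13.2°) cos(48.75°) = -0.1076 + 0.5663 = 0.4587.
θ_z = arccos(0.4587) = 62.70°.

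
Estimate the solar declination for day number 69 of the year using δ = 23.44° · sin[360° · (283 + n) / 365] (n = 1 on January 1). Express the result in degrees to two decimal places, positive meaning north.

-5.20°

360 × (283 + 69) / 365 = 347.178°; sin(347.178°) = -0.2219.
δ = 23.44 × -0.2219 = -5.201° ≈ -5.20°.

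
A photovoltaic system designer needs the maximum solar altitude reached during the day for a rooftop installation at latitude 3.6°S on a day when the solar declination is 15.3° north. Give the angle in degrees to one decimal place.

71.1°

At local solar noon the hour angle is zero, so the elevation is 90° − |φ − δ| = 90° − |-3.6° − (15.3°)| = 90° − 18.9° = 71.1°.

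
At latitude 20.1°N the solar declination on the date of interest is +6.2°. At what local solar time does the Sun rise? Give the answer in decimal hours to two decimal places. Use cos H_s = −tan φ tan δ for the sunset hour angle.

5.85 h

cos H_s = −tan(20.1°) · tan(6.2°) = -0.0398, so H_s = arccos(-0.0398) = 92.28°.
Sunrise is at 12 − H_s/15 = 12 − 6.152 = 5.848 h local solar time.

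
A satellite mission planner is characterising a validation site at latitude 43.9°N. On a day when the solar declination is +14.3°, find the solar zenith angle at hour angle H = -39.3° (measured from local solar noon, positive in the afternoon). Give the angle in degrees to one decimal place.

With φ = 43.9°, δ = 14.3°, H = -39.30°: sin φ sin δ = 0.1713, cos φ cos δ cos H = 0.5403, so cos θ_z = 0.7116.
θ_z = arccos(0.7116) = 44.63°.

44.6°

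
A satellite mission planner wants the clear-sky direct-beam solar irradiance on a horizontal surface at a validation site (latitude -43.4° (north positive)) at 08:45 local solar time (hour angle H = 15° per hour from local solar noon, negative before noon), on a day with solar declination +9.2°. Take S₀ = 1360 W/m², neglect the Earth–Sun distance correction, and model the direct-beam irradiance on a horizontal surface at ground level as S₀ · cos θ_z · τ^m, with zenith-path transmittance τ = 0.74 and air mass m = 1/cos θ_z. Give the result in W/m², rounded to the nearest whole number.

Hour angle H = 15° × (8.75 − 12) = -48.75°.
cos θ_z = sin(-43.4°) sin(9.2°) + cos(-43.4°) cos(9.2°) cos(-48.75°) = -0.1099 + 0.4729 = 0.3630.
Air mass m = 1/cos θ_z = 1/0.3630 = 2.755; τ^m = 0.74^2.755 = 0.4362.
Surface direct beam = 1360 × 0.3630 × 0.4362 = 215.34 W/m².

215 W/m²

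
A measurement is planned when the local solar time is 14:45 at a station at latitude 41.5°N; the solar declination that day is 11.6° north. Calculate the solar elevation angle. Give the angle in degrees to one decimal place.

43.2°

Hour angle H = 15° × (14.75 − 12) = 41.25°.
cos θ_z = sin(41.5°) sin(11.6°) + cos(41.5°) cos(11.6°) cos(41.25°) = 0.1332 + 0.5516 = 0.6848.
θ_z = arccos(0.6848) = 46.78°, so the elevation is 90° − 46.78° = 43.22°.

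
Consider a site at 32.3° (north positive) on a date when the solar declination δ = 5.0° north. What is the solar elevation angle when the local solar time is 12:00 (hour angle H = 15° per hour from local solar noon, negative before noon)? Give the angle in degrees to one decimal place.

Hour angle H = 15° × (12 − 12) = 0.00°.
cos θ_z = sin φ sin δ + cos φ cos δ cos H = (0.5344)(0.0872) + (0.8453)(0.9962)(1.0000) = 0.8887.
θ_z = arccos(0.8887) = 27.29°, so the elevation is 90° − 27.29° = 62.71°.

62.7°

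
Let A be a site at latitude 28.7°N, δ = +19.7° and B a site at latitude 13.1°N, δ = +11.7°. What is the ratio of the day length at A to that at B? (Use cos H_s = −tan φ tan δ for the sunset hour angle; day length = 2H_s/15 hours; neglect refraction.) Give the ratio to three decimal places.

A: H_s = arccos(−tan 28.7° · tan 19.7°) = 101.30°, so 2H_s/15 = 13.5067 h.
B: H_s = arccos(−tan 13.1° · tan 11.7°) = 92.76°, so 2H_s/15 = 12.3680 h.
Ratio A/B = 13.5067 / 12.3680 = 1.0921.

1.092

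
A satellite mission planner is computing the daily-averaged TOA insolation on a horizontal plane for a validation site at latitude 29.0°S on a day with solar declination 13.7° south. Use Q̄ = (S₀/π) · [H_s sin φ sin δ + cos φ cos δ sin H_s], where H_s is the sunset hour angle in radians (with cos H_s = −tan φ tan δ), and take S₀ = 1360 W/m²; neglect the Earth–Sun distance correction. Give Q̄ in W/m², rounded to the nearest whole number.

449 W/m²

−tan φ tan δ = −(-0.5543)(-0.2438) = -0.1351; H_s = arccos(-0.1351) = 97.76°. In radians, H_s = 1.7062.
H_s sin φ sin δ = 1.7062 × -0.4848 × -0.2368 = 0.1959.
cos φ cos δ sin H_s = 0.8746 × 0.9715 × 0.9908 = 0.8419.
Q̄ = (1360/π) × (0.1959 + 0.8419) = 432.90 × 1.0378 = 449.26 W/m².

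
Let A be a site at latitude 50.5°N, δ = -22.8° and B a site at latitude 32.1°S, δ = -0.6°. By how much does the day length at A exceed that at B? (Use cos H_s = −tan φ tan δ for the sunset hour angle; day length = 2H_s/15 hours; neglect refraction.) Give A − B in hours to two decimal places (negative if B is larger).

A: H_s = arccos(−tan 50.5° · tan -22.8°) = 59.34°, so 2H_s/15 = 7.9120 h.
B: H_s = arccos(−tan -32.1° · tan -0.6°) = 90.38°, so 2H_s/15 = 12.0507 h.
A − B = 7.9120 − 12.0507 = -4.1387 h.

-4.14 h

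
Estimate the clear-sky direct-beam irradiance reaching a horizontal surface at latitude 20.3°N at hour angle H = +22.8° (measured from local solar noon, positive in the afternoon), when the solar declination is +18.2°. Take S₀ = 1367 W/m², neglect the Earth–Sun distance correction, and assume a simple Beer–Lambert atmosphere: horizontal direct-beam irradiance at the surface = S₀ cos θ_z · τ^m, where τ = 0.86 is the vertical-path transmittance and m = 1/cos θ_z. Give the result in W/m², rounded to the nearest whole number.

1081 W/m²

cos θ_z = sin φ sin δ + cos φ cos δ cos H = (0.3469)(0.3123) + (0.9379)(0.9500)(0.9219) = 0.9298.
Air mass m = 1/cos θ_z = 1/0.9298 = 1.076; τ^m = 0.86^1.076 = 0.8502.
Surface direct beam = 1367 × 0.9298 × 0.8502 = 1080.64 W/m².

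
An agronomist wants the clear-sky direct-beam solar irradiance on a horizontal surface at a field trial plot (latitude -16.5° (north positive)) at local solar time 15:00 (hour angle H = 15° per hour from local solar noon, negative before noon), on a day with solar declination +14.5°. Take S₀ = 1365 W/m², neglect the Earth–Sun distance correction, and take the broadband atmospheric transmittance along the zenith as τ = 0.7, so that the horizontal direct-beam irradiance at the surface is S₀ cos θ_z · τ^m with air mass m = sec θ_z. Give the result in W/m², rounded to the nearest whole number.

434 W/m²

Hour angle H = 15° × (15 − 12) = 45.00°.
cos θ_z = sin(-16.5°) sin(14.5°) + cos(-16.5°) cos(14.5°) cos(45.00°) = -0.0711 + 0.6564 = 0.5853.
Air mass m = 1/cos θ_z = 1/0.5853 = 1.709; τ^m = 0.7^1.709 = 0.5436.
Surface direct beam = 1365 × 0.5853 × 0.5436 = 434.30 W/m².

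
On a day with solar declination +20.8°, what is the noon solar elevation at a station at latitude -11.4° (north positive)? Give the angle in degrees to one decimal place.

57.8°

At local solar noon the hour angle is zero, so the elevation is 90° − |φ − δ| = 90° − |-11.4° − (20.8°)| = 90° − 32.2° = 57.8°.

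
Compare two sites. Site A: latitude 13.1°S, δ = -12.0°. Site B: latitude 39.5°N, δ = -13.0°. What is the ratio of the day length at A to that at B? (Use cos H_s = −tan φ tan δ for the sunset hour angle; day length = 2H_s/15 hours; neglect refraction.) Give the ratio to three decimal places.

A: H_s = arccos(−tan -13.1° · tan -12.0°) = 92.84°, so 2H_s/15 = 12.3787 h.
B: H_s = arccos(−tan 39.5° · tan -13.0°) = 79.03°, so 2H_s/15 = 10.5373 h.
Ratio A/B = 12.3787 / 10.5373 = 1.1748.

1.175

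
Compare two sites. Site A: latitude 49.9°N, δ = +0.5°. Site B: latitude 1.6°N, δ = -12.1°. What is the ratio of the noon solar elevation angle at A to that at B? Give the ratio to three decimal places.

A: 90° − |49.9 − (0.5)| = 40.60°.
B: 90° − |1.6 − (-12.1)| = 76.30°.
Ratio A/B = 40.6000 / 76.3000 = 0.5321.

0.532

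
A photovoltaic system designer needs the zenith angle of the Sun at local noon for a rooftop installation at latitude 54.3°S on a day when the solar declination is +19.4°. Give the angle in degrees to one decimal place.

73.7°

At local solar noon the hour angle is zero, so the zenith angle is |φ − δ| = |-54.3° − (19.4°)| = 73.7°.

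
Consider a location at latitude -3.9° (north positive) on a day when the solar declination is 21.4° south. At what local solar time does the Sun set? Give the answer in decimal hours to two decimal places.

The sunset hour angle satisfies cos H_s = −tan φ tan δ = -0.0267, giving H_s = 91.53°.
Sunset is at 12 + H_s/15 = 12 + 6.102 = 18.102 h local solar time.

18.10 h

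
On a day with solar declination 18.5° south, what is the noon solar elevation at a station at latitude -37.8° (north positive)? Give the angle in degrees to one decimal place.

At local solar noon the hour angle is zero, so the elevation is 90° − |φ − δ| = 90° − |-37.8° − (-18.5°)| = 90° − 19.3° = 70.7°.

70.7°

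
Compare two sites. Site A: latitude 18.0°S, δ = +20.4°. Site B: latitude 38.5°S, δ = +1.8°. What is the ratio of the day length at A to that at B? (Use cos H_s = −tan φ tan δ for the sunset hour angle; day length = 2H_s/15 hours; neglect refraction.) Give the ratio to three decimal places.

0.938

A: H_s = arccos(−tan -18.0° · tan 20.4°) = 83.06°, so 2H_s/15 = 11.0747 h.
B: H_s = arccos(−tan -38.5° · tan 1.8°) = 88.57°, so 2H_s/15 = 11.8093 h.
Ratio A/B = 11.0747 / 11.8093 = 0.9378.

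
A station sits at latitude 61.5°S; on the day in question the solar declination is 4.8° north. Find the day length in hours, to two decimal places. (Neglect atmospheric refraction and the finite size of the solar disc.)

The sunset hour angle satisfies cos H_s = −tan φ tan δ = 0.1547, giving H_s = 81.10°.
Day length = 2 H_s / 15° h⁻¹ = 162.20° / 15 = 10.813 h.

10.81 hours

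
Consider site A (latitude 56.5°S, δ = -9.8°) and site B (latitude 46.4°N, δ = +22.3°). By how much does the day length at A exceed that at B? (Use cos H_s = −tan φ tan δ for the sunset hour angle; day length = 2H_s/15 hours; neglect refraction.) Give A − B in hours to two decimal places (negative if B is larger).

A: H_s = arccos(−tan -56.5° · tan -9.8°) = 105.13°, so 2H_s/15 = 14.0173 h.
B: H_s = arccos(−tan 46.4° · tan 22.3°) = 115.51°, so 2H_s/15 = 15.4013 h.
A − B = 14.0173 − 15.4013 = -1.3840 h.

-1.38 h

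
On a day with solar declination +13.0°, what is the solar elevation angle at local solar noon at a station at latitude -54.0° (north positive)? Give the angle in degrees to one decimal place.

23.0°

At local solar noon the hour angle is zero, so the elevation is 90° − |φ − δ| = 90° − |-54.0° − (13.0°)| = 90° − 67.0° = 23.0°.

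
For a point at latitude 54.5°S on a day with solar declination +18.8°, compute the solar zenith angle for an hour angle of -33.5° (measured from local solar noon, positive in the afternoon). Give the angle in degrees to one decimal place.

cos θ_z = sin(-54.5°) sin(18.8°) + cos(-54.5°) cos(18.8°) cos(-33.50°) = -0.2624 + 0.4584 = 0.1960.
θ_z = arccos(0.1960) = 78.70°.

78.7°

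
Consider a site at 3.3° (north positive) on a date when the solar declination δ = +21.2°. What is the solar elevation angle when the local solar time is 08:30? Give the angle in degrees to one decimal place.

36.0°

Hour angle H = 15° × (8.5 − 12) = -52.50°.
cos θ_z = sin(3.3°) sin(21.2°) + cos(3.3°) cos(21.2°) cos(-52.50°) = 0.0208 + 0.5666 = 0.5874.
θ_z = arccos(0.5874) = 54.03°, so the elevation is 90° − 54.03° = 35.97°.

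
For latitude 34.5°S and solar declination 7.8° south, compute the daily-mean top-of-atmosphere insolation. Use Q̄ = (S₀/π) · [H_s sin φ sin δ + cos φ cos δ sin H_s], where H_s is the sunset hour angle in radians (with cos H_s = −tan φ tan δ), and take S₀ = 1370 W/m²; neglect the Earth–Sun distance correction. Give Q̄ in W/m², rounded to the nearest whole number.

The sunset hour angle satisfies cos H_s = −tan φ tan δ = -0.0941, giving H_s = 95.40°. In radians, H_s = 1.6650.
H_s sin φ sin δ = 1.6650 × -0.5664 × -0.1357 = 0.1280.
cos φ cos δ sin H_s = 0.8241 × 0.9907 × 0.9956 = 0.8128.
Q̄ = (1370/π) × (0.1280 + 0.8128) = 436.08 × 0.9408 = 410.26 W/m².

410 W/m²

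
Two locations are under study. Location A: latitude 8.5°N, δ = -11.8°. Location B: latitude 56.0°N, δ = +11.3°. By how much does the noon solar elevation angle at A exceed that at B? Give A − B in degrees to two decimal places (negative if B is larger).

A: 90° − |8.5 − (-11.8)| = 69.70°.
B: 90° − |56.0 − (11.3)| = 45.30°.
A − B = 69.70 − 45.30 = 24.40°.

+24.40°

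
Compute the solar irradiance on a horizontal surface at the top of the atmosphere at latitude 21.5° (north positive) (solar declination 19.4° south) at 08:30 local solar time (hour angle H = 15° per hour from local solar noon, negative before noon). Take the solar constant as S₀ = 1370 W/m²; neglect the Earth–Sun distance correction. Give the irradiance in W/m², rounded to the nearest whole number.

Hour angle H = 15° × (8.5 − 12) = -52.50°.
cos θ_z = sin φ sin δ + cos φ cos δ cos H = (0.3665)(-0.3322) + (0.9304)(0.9432)(0.6088) = 0.4125.
Top-of-atmosphere irradiance = S₀ cos θ_z = 1370 × 0.4125 = 565.12 W/m².

565 W/m²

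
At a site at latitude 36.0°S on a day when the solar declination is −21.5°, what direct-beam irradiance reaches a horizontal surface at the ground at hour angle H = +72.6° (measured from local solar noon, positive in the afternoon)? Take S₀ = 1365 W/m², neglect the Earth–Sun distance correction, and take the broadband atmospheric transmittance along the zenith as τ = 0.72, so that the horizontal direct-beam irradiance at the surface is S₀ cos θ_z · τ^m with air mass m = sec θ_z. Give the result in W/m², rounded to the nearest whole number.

285 W/m²

cos θ_z = sin φ sin δ + cos φ cos δ cos H = (-0.5878)(-0.3665) + (0.8090)(0.9304)(0.2990) = 0.4405.
Air mass m = 1/cos θ_z = 1/0.4405 = 2.270; τ^m = 0.72^2.270 = 0.4744.
Surface direct beam = 1365 × 0.4405 × 0.4744 = 285.25 W/m².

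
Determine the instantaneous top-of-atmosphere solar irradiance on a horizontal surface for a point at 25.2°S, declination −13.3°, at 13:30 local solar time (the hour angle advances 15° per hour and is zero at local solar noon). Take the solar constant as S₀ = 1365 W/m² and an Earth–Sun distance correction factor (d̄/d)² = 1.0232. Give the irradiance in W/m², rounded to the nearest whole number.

Hour angle H = 15° × (13.5 − 12) = 22.50°.
With φ = -25.2°, δ = -13.3°, H = 22.50°: sin φ sin δ = 0.0980, cos φ cos δ cos H = 0.8135, so cos θ_z = 0.9115.
Top-of-atmosphere irradiance = S₀ (d̄/d)² cos θ_z = 1365 × 1.0232 × 0.9115 = 1273.06 W/m².

1273 W/m²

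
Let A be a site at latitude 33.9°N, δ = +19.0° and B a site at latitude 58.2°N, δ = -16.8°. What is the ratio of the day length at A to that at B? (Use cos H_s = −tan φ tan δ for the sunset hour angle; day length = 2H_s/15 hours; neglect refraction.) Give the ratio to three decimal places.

1.699

A: H_s = arccos(−tan 33.9° · tan 19.0°) = 103.38°, so 2H_s/15 = 13.7840 h.
B: H_s = arccos(−tan 58.2° · tan -16.8°) = 60.86°, so 2H_s/15 = 8.1147 h.
Ratio A/B = 13.7840 / 8.1147 = 1.6986.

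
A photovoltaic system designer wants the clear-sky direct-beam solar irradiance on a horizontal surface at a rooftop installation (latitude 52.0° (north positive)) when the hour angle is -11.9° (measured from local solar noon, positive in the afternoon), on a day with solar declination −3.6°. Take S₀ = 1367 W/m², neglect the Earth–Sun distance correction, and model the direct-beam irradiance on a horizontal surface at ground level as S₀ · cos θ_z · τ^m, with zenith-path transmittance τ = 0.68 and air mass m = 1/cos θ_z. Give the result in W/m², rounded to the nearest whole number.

375 W/m²

cos θ_z = sin φ sin δ + cos φ cos δ cos H = (0.7880)(-0.0628) + (0.6157)(0.9980)(0.9785) = 0.5518.
Air mass m = 1/cos θ_z = 1/0.5518 = 1.812; τ^m = 0.68^1.812 = 0.4972.
Surface direct beam = 1367 × 0.5518 × 0.4972 = 375.04 W/m².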